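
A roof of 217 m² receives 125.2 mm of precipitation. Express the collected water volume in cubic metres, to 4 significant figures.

27.17 cubic metres

1 mm over 1 m² is 1 L, so volume = 125.2 × 217 = 27168.4 L = 27.17 m³.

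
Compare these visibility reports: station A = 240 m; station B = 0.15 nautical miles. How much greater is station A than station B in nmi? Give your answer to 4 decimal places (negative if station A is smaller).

-0.0204 nmi

station A: 240 m = 0.129590 nmi.
Difference: 0.129590 − 0.150000 = -0.0204 nmi.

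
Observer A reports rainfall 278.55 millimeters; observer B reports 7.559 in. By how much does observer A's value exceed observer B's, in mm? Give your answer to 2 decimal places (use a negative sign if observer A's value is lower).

86.55 mm

observer B: 7.559 in = 191.9986 mm.
Difference: 278.5500 − 191.9986 = 86.55 mm.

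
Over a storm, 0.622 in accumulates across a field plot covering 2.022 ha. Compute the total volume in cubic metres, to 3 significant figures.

Depth: 0.622 in × 25.4 = 15.7988 mm.
Area: 2.022 ha = 20220 m².
1 mm over 1 m² is 1 L, so volume = 15.7988 × 20220 = 319451.74 L = 319 m³.

319 cubic metres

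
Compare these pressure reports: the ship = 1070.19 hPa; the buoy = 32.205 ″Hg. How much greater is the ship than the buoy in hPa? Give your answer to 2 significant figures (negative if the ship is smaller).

-20 hPa

the buoy: 32.205 inHg = 1090.59 hPa.
Difference: 1070.19 − 1090.59 = -20 hPa.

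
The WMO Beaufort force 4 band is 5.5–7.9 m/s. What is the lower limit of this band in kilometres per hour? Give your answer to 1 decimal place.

19.8 km/h

5.5–7.9 m/s × 3.6 = 19.8–28.4 km/h.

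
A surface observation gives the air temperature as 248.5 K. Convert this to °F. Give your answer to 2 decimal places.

First to °C: -24.65 °C.
Then to °F: -12.37 °F.

-12.37 °F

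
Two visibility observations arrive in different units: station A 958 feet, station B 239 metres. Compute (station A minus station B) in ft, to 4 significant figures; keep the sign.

station B: 239 m = 784.121 ft.
Difference: 958.000 − 784.121 = 173.9 ft.

173.9 ft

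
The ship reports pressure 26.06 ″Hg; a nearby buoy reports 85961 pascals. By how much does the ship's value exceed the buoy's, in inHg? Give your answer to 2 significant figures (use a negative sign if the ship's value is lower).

0.68 inHg

the buoy: 85961 Pa = 25.3843 inHg.
Difference: 26.0600 − 25.3843 = 0.68 inHg.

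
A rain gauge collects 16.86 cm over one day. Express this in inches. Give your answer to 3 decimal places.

6.638 in

1 cm = 0.393701 in, so 16.86 × 0.393701 = 6.638 in.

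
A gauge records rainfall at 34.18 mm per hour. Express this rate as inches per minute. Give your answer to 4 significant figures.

34.18 mm/hour × 0.0393701 in/mm × 0.0166667 hour/minute = 0.02243 in/minute.

0.02243 in/minute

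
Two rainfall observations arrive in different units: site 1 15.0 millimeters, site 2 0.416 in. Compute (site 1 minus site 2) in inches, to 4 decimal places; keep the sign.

0.1746 in

site 1: 15.0 mm = 0.590551 in.
Difference: 0.590551 − 0.416000 = 0.1746 in.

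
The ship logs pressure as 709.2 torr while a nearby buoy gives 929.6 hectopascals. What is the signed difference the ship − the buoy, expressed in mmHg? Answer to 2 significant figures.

12 mmHg

the buoy: 929.6 hPa = 697.26 mmHg.
Difference: 709.20 − 697.26 = 12 mmHg.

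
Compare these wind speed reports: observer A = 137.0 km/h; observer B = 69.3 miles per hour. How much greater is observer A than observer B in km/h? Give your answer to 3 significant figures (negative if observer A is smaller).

observer B: 69.3 mph = 111.528 km/h.
Difference: 137.000 − 111.528 = 25.5 km/h.

25.5 km/h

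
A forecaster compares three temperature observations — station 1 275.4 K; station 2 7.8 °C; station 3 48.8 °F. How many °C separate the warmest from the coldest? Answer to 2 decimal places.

station 1: 275.4 K = 2.250 °C.
station 3: 48.8 °F = 9.333 °C.
Spread: 9.333 − 2.250 = 7.083 °C.

7.08 °C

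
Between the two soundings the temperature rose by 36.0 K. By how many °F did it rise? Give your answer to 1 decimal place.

64.8 °F

Converting a difference, only the 9/5 scale factor applies: Δ°F = 36.0 × 1.8 = 64.8 °F.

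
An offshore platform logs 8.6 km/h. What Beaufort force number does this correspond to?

Beaufort force 2

8.6 km/h = 2.4 m/s, which is Beaufort 2 (light breeze, 1.6–3.3 m/s).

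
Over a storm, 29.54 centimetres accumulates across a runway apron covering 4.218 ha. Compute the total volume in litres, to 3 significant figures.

Depth: 29.54 cm × 10 = 295.4 mm.
Area: 4.218 ha = 42180 m².
1 mm over 1 m² is 1 L, so volume = 295.4 × 42180 = 12459972 L ≈ 12500000 L.

12500000 litres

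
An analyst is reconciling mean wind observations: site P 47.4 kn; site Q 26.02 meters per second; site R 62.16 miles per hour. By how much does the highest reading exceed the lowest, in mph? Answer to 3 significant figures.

7.61 mph

site P: 47.4 kt = 54.5469 mph.
site Q: 26.02 m/s = 58.2051 mph.
Spread: 62.1600 − 54.5469 = 7.61 mph.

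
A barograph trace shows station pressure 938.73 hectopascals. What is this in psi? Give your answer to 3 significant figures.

13.6 psi

1 hPa = 0.0145038 psi, so 938.73 × 0.0145038 = 13.6 psi.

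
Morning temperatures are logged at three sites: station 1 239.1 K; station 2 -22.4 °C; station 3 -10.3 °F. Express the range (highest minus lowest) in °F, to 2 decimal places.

20.97 °F

station 1: 239.1 K = -34.050 °C.
station 3: -10.3 °F = -23.500 °C.
Spread: (-22.400) − (-34.050) = 11.650 °C = 20.97 °F.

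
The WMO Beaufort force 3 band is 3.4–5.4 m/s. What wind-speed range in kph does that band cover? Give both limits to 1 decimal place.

3.4–5.4 m/s × 3.6 = 12.2–19.4 km/h.

12.2 to 19.4 km/h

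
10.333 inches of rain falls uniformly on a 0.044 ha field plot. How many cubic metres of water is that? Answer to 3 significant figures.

Depth: 10.333 in × 25.4 = 262.4582 mm.
Area: 0.044 ha = 440 m².
1 mm over 1 m² is 1 L, so volume = 262.4582 × 440 = 115481.61 L = 115 m³.

115 cubic metres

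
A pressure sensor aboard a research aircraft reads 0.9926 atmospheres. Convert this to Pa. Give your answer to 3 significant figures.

1 atm = 101325 Pa, so 0.9926 × 101325 = 101000 Pa.

101000 Pa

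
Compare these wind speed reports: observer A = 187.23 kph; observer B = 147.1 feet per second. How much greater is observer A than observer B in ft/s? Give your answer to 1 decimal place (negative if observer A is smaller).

observer A: 187.23 km/h = 170.631 ft/s.
Difference: 170.631 − 147.100 = 23.5 ft/s.

23.5 ft/s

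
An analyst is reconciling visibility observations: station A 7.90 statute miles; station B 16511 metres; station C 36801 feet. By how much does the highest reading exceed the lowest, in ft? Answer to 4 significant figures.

17370 ft

station A: 7.90 SM = 41712.00 ft.
station B: 16511 m = 54169.95 ft.
Spread: 54169.95 − 36801.00 = 17370 ft.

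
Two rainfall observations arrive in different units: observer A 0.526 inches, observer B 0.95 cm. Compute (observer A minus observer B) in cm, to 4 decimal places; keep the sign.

observer A: 0.526 in = 1.336040 cm.
Difference: 1.336040 − 0.950000 = 0.3860 cm.

0.3860 cm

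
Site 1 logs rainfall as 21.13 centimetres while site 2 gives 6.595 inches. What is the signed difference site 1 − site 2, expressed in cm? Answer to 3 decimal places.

4.379 cm

site 2: 6.595 in = 16.75130 cm.
Difference: 21.13000 − 16.75130 = 4.379 cm.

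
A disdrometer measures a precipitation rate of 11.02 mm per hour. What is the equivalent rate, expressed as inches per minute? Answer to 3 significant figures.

11.02 mm/hour × 0.0393701 in/mm × 0.0166667 hour/minute = 0.00723 in/minute.

0.00723 in/minute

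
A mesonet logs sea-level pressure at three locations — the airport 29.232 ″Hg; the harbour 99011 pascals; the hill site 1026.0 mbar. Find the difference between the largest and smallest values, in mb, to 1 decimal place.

36.1 mb

the airport: 29.232 inHg = 989.909 mb.
the harbour: 99011 Pa = 990.110 mb.
Spread: 1026.000 − 989.909 = 36.1 mb.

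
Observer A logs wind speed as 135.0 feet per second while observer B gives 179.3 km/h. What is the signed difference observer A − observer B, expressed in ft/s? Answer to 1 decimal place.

observer B: 179.3 km/h = 163.404 ft/s.
Difference: 135.000 − 163.404 = -28.4 ft/s.

-28.4 ft/s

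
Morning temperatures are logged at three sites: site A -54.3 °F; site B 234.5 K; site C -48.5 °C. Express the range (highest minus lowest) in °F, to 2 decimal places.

site A: -54.3 °F = -47.944 °C.
site B: 234.5 K = -38.650 °C.
Spread: (-38.650) − (-48.500) = 9.850 °C = 17.73 °F.

17.73 °F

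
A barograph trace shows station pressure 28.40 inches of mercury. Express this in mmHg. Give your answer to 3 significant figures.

1 inHg = 25.4 mmHg, so 28.40 × 25.4 = 721 mmHg.

721 mmHg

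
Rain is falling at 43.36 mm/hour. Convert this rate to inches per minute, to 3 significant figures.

0.0285 in/minute

43.36 mm/hour × 0.0393701 in/mm × 0.0166667 hour/minute = 0.0285 in/minute.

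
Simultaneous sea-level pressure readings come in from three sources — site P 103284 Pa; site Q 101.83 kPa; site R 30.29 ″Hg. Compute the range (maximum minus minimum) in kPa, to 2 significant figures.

site P: 103284 Pa = 103.284 kPa.
site R: 30.29 inHg = 102.574 kPa.
Spread: 103.284 − 101.830 = 1.5 kPa.

1.5 kPa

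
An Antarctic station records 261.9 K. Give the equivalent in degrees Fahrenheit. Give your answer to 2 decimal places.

11.75 °F

First to °C: -11.25 °C.
Then to °F: 11.75 °F.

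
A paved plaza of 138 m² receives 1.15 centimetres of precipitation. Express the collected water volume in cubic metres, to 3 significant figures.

1.59 cubic metres

Depth: 1.15 cm × 10 = 11.5 mm.
1 mm over 1 m² is 1 L, so volume = 11.5 × 138 = 1587 L = 1.59 m³.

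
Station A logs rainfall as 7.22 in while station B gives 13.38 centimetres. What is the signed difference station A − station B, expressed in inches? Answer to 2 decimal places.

1.95 in

station B: 13.38 cm = 5.2677 in.
Difference: 7.2200 − 5.2677 = 1.95 in.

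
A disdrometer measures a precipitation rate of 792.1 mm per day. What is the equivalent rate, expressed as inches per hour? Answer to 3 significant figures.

1.30 in/hour

792.1 mm/day × 0.0393701 in/mm × 0.0416667 day/hour = 1.30 in/hour.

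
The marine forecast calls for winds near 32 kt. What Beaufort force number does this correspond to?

32 kt lies in the Beaufort 7 band (near gale, 28–33 kt).

Beaufort force 7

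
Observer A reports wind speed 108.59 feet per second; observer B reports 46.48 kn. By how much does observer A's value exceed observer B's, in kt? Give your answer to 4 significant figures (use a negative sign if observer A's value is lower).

observer A: 108.59 ft/s = 64.3378 kt.
Difference: 64.3378 − 46.4800 = 17.86 kt.

17.86 kt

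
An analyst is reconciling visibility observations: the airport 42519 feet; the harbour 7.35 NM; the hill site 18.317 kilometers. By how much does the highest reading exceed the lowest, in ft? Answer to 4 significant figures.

17580 ft

the harbour: 7.35 nmi = 44659.45 ft.
the hill site: 18.317 km = 60095.14 ft.
Spread: 60095.14 − 42519.00 = 17580 ft.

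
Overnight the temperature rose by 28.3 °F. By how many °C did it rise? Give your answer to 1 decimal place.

A change of 1 °C equals a change of 1.8 °F: Δ°C = 28.3 × 0.5556 = 15.7 °C.

15.7 °C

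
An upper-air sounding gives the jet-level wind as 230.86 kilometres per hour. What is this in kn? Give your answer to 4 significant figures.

1 km/h = 0.539957 kt, so 230.86 × 0.539957 = 124.7 kt.

124.7 kt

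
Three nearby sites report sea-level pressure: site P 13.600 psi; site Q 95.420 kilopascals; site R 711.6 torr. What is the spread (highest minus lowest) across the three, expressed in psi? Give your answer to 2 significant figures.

site Q: 95.420 kPa = 13.8395 psi.
site R: 711.6 mmHg = 13.7601 psi.
Spread: 13.8395 − 13.6000 = 0.24 psi.

0.24 psi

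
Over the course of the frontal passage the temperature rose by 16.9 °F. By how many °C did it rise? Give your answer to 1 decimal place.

9.4 °C

A change of 1 °C equals a change of 1.8 °F: Δ°C = 16.9 × 0.5556 = 9.4 °C.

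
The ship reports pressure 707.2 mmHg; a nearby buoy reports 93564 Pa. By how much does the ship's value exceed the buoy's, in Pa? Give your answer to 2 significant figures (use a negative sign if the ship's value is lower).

the ship: 707.2 mmHg = 94285.59 Pa.
Difference: 94285.59 − 93564.00 = 720 Pa.

720 Pa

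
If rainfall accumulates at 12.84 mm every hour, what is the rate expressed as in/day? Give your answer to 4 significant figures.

12.84 mm/hour × 0.0393701 in/mm × 24 hour/day = 12.13 in/day.

12.13 in/day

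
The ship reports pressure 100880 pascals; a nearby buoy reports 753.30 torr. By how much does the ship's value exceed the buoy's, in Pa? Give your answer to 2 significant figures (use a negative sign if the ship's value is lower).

450 Pa

the buoy: 753.30 mmHg = 100431.75 Pa.
Difference: 100880.00 − 100431.75 = 450 Pa.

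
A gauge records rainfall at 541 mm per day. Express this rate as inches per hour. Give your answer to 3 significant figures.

541 mm/day × 0.0393701 in/mm × 0.0416667 day/hour = 0.887 in/hour.

0.887 in/hour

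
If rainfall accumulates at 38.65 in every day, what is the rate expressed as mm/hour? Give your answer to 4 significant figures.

40.90 mm/hour

38.65 in/day × 25.4 mm/in × 0.0416667 day/hour = 40.90 mm/hour.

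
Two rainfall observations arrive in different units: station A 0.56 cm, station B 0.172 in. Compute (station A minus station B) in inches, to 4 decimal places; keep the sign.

station A: 0.56 cm = 0.220472 in.
Difference: 0.220472 − 0.172000 = 0.0485 in.

0.0485 in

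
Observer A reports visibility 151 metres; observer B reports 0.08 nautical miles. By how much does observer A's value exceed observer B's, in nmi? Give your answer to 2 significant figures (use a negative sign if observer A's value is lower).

observer A: 151 m = 0.081533 nmi.
Difference: 0.081533 − 0.080000 = 0.0015 nmi.

0.0015 nmi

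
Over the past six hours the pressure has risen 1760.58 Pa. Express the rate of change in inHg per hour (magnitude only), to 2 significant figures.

0.087 inHg per hour

1760.58 Pa / 6 h × 0.0002953 inHg/Pa = 0.087 inHg/h.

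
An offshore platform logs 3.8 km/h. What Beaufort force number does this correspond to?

3.8 km/h = 1.1 m/s, which is Beaufort 1 (light air, 0.3–1.5 m/s).

Beaufort force 1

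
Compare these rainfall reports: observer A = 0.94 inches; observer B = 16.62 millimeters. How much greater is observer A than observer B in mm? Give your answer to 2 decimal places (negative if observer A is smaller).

observer A: 0.94 in = 23.8760 mm.
Difference: 23.8760 − 16.6200 = 7.26 mm.

7.26 mm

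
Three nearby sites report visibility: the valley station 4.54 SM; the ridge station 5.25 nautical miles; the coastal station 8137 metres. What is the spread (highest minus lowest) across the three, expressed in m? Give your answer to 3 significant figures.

2420 m

the valley station: 4.54 SM = 7306.42 m.
the ridge station: 5.25 nmi = 9723.00 m.
Spread: 9723.00 − 7306.42 = 2420 m.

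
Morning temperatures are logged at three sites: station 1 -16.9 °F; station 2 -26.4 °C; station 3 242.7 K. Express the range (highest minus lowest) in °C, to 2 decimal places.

4.05 °C

station 1: -16.9 °F = -27.167 °C.
station 3: 242.7 K = -30.450 °C.
Spread: (-26.400) − (-30.450) = 4.050 °C.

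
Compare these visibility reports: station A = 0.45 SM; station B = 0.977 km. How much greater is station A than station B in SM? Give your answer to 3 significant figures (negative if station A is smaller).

station B: 0.977 km = 0.60708 SM.
Difference: 0.45000 − 0.60708 = -0.157 SM.

-0.157 SM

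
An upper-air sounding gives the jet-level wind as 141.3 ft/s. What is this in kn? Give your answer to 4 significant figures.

1 ft/s = 0.592484 kt, so 141.3 × 0.592484 = 83.72 kt.

83.72 kt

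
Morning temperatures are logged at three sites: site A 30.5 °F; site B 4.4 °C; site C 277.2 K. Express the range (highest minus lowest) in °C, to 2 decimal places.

site A: 30.5 °F = -0.833 °C.
site C: 277.2 K = 4.050 °C.
Spread: 4.400 − (-0.833) = 5.233 °C.

5.23 °C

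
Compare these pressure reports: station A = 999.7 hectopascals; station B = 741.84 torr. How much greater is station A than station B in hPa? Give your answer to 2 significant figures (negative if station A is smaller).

11 hPa

station B: 741.84 mmHg = 989.04 hPa.
Difference: 999.70 − 989.04 = 11 hPa.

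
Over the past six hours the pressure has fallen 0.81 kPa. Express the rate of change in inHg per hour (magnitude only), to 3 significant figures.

0.81 kPa / 6 h × 0.2953 inHg/kPa = 0.0399 inHg/h.

0.0399 inHg per hour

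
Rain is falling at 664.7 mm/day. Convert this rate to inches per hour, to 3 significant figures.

664.7 mm/day × 0.0393701 in/mm × 0.0416667 day/hour = 1.09 in/hour.

1.09 in/hour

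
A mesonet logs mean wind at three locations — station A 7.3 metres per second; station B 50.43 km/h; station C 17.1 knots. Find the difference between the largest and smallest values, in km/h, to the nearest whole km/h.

24 km/h

station A: 7.3 m/s = 26.28 km/h.
station C: 17.1 kt = 31.67 km/h.
Spread: 50.43 − 26.28 = 24 km/h.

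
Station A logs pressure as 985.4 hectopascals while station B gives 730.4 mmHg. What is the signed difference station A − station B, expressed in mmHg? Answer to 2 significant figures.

8.7 mmHg

station A: 985.4 hPa = 739.111 mmHg.
Difference: 739.111 − 730.400 = 8.7 mmHg.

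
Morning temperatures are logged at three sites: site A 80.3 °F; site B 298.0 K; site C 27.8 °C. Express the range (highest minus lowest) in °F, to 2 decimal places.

5.31 °F

site A: 80.3 °F = 26.833 °C.
site B: 298.0 K = 24.850 °C.
Spread: 27.800 − 24.850 = 2.950 °C = 5.31 °F.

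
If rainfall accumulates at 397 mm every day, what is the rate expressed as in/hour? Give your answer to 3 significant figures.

0.651 in/hour

397 mm/day × 0.0393701 in/mm × 0.0416667 day/hour = 0.651 in/hour.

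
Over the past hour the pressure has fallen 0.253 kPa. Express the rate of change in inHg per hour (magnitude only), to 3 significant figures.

0.253 kPa / 1 h × 0.2953 inHg/kPa = 0.0747 inHg/h.

0.0747 inHg per hour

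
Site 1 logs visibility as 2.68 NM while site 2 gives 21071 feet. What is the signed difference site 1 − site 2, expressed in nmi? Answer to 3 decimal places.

site 2: 21071 ft = 3.46784 nmi.
Difference: 2.68000 − 3.46784 = -0.788 nmi.

-0.788 nmi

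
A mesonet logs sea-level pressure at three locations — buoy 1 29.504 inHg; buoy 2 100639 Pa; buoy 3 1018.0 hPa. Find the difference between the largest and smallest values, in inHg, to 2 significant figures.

buoy 2: 100639 Pa = 29.7187 inHg.
buoy 3: 1018.0 hPa = 30.0615 inHg.
Spread: 30.0615 − 29.5040 = 0.56 inHg.

0.56 inHg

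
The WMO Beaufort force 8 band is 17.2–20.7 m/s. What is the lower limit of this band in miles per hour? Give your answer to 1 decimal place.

38.5 mph

17.2–20.7 m/s × 2.237 = 38.5–46.3 mph.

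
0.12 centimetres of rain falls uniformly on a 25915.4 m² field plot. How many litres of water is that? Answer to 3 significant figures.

31100 litres

Depth: 0.12 cm × 10 = 1.2 mm.
1 mm over 1 m² is 1 L, so volume = 1.2 × 25915.4 = 31098.48 L ≈ 31100 L.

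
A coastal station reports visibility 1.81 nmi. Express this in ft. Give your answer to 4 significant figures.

1 nmi = 6076.12 ft, so 1.81 × 6076.12 = 11000 ft.

11000 ft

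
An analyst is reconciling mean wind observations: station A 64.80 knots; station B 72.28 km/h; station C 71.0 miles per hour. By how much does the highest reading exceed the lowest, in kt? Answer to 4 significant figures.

station B: 72.28 km/h = 39.0281 kt.
station C: 71.0 mph = 61.6973 kt.
Spread: 64.8000 − 39.0281 = 25.77 kt.

25.77 kt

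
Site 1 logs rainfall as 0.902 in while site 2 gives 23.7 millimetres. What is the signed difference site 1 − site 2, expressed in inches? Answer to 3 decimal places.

-0.031 in

site 2: 23.7 mm = 0.93307 in.
Difference: 0.90200 − 0.93307 = -0.031 in.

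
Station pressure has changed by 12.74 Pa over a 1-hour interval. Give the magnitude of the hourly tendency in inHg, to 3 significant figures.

0.00376 inHg per hour

12.74 Pa / 1 h × 0.0002953 inHg/Pa = 0.00376 inHg/h.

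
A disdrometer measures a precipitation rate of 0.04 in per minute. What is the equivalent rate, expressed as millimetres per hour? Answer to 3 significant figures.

61.0 mm/hour

0.04 in/minute × 25.4 mm/in × 60 minute/hour = 61.0 mm/hour.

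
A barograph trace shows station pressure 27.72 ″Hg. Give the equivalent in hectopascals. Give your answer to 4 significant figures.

1 inHg = 33.8639 hPa, so 27.72 × 33.8639 = 938.7 hPa.

938.7 hPa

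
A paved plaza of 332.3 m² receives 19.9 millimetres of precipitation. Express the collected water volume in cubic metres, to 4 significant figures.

6.613 cubic metres

1 mm over 1 m² is 1 L, so volume = 19.9 × 332.3 = 6612.77 L = 6.613 m³.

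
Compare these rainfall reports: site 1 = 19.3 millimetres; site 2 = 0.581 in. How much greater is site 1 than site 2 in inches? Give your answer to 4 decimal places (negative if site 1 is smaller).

site 1: 19.3 mm = 0.759843 in.
Difference: 0.759843 − 0.581000 = 0.1788 in.

0.1788 in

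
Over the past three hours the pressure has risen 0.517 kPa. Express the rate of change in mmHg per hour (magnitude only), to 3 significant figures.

1.29 mmHg per hour

0.517 kPa / 3 h × 7.50062 mmHg/kPa = 1.29 mmHg/h.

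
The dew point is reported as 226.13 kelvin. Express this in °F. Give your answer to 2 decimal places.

First to °C: -47.02 °C.
Then to °F: -52.64 °F.

-52.64 °F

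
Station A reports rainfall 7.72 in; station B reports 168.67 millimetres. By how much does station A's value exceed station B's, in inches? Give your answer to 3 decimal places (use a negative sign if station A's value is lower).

station B: 168.67 mm = 6.64055 in.
Difference: 7.72000 − 6.64055 = 1.079 in.

1.079 in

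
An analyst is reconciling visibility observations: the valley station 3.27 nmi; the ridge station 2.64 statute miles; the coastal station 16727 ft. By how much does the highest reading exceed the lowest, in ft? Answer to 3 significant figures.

the valley station: 3.27 nmi = 19868.90 ft.
the ridge station: 2.64 SM = 13939.20 ft.
Spread: 19868.90 − 13939.20 = 5930 ft.

5930 ft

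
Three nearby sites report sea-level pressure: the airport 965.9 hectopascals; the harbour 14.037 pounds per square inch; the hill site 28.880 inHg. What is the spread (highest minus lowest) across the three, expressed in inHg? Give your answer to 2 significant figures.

0.36 inHg

the airport: 965.9 hPa = 28.5230 inHg.
the harbour: 14.037 psi = 28.5796 inHg.
Spread: 28.8800 − 28.5230 = 0.36 inHg.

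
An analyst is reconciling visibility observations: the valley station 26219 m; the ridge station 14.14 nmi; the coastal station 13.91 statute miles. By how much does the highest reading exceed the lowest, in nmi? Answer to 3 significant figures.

the valley station: 26219 m = 14.1571 nmi.
the coastal station: 13.91 SM = 12.0875 nmi.
Spread: 14.1571 − 12.0875 = 2.07 nmi.

2.07 nmi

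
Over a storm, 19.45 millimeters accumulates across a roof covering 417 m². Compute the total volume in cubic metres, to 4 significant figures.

1 mm over 1 m² is 1 L, so volume = 19.45 × 417 = 8110.65 L = 8.111 m³.

8.111 cubic metres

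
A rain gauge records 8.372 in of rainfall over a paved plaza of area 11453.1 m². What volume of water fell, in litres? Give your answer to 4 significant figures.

Depth: 8.372 in × 25.4 = 212.6488 mm.
1 mm over 1 m² is 1 L, so volume = 212.6488 × 11453.1 = 2435488 L ≈ 2435000 L.

2435000 litres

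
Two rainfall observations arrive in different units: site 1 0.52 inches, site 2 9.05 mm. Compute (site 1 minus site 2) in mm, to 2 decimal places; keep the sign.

4.16 mm

site 1: 0.52 in = 13.2080 mm.
Difference: 13.2080 − 9.0500 = 4.16 mm.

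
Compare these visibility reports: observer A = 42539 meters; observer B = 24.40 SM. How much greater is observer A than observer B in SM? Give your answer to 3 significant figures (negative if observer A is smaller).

observer A: 42539 m = 26.4325 SM.
Difference: 26.4325 − 24.4000 = 2.03 SM.

2.03 SM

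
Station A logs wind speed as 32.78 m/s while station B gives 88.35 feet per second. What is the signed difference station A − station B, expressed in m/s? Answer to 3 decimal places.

station B: 88.35 ft/s = 26.92908 m/s.
Difference: 32.78000 − 26.92908 = 5.851 m/s.

5.851 m/s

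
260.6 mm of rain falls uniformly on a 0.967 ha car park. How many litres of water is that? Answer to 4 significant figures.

2520000 litres

Area: 0.967 ha = 9670 m².
1 mm over 1 m² is 1 L, so volume = 260.6 × 9670 = 2520002 L ≈ 2520000 L.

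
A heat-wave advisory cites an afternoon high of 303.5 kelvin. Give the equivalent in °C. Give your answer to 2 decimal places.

°C = 303.5 − 273.15 = 30.35 °C.

30.35 °C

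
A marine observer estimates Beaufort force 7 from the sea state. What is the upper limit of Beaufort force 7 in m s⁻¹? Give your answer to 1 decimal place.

17.1 m/s

Beaufort 7 (near gale) spans 13.9–17.1 m/s.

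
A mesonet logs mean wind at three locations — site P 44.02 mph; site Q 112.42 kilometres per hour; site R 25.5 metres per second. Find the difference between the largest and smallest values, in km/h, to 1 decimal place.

site P: 44.02 mph = 70.843 km/h.
site R: 25.5 m/s = 91.800 km/h.
Spread: 112.420 − 70.843 = 41.6 km/h.

41.6 km/h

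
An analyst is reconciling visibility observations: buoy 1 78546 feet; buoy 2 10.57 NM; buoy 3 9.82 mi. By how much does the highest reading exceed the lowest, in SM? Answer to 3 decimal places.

buoy 1: 78546 ft = 14.87614 SM.
buoy 2: 10.57 nmi = 12.16374 SM.
Spread: 14.87614 − 9.82000 = 5.056 SM.

5.056 SM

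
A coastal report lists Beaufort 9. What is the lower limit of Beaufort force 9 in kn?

Beaufort 9 (strong gale) spans 41–47 knots.

41 kt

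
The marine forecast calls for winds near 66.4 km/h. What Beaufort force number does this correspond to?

66.4 km/h = 18.4 m/s, which is Beaufort 8 (gale, 17.2–20.7 m/s).

Beaufort force 8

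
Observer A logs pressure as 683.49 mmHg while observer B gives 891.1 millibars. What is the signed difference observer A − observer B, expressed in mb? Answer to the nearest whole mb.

observer A: 683.49 mmHg = 911.25 mb.
Difference: 911.25 − 891.10 = 20 mb.

20 mb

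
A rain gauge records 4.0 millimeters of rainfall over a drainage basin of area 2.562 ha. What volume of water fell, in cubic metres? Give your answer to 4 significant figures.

102.5 cubic metres

Area: 2.562 ha = 25620 m².
1 mm over 1 m² is 1 L, so volume = 4 × 25620 = 102480 L = 102.5 m³.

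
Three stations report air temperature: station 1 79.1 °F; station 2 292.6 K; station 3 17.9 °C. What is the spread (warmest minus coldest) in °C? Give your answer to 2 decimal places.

8.27 °C

station 1: 79.1 °F = 26.167 °C.
station 2: 292.6 K = 19.450 °C.
Spread: 26.167 − 17.900 = 8.267 °C.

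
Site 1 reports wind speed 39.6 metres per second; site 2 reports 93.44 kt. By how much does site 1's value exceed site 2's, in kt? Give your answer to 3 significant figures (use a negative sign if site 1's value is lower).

-16.5 kt

site 1: 39.6 m/s = 76.976 kt.
Difference: 76.976 − 93.440 = -16.5 kt.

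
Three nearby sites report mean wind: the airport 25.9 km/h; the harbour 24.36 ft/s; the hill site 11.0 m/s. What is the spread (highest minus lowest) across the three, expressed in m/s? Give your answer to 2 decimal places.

3.81 m/s

the airport: 25.9 km/h = 7.1944 m/s.
the harbour: 24.36 ft/s = 7.4249 m/s.
Spread: 11.0000 − 7.1944 = 3.81 m/s.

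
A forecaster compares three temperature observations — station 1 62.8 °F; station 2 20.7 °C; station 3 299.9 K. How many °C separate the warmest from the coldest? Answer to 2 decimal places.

station 1: 62.8 °F = 17.111 °C.
station 3: 299.9 K = 26.750 °C.
Spread: 26.750 − 17.111 = 9.639 °C.

9.64 °C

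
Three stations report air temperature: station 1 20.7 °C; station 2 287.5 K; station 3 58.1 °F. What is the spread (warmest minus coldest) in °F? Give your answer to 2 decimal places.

11.43 °F

station 2: 287.5 K = 14.350 °C.
station 3: 58.1 °F = 14.500 °C.
Spread: 20.700 − 14.350 = 6.350 °C = 11.43 °F.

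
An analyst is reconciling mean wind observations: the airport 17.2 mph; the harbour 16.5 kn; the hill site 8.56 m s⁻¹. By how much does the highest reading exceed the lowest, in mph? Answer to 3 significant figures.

the harbour: 16.5 kt = 18.9879 mph.
the hill site: 8.56 m/s = 19.1482 mph.
Spread: 19.1482 − 17.2000 = 1.95 mph.

1.95 mph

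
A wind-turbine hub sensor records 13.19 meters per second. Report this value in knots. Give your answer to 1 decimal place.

1 m/s = 1.94384 kt, so 13.19 × 1.94384 = 25.6 kt.

25.6 kt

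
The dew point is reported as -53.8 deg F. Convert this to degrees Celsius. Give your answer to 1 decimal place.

-47.7 °C

°C = (°F − 32) × 5/9 = (-53.8 − 32) / 1.8 = -47.7 °C.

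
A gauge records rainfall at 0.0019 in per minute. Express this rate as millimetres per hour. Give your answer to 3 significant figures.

0.0019 in/minute × 25.4 mm/in × 60 minute/hour = 2.90 mm/hour.

2.90 mm/hour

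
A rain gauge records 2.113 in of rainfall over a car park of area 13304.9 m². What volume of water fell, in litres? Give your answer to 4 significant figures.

714100 litres

Depth: 2.113 in × 25.4 = 53.6702 mm.
1 mm over 1 m² is 1 L, so volume = 53.6702 × 13304.9 = 714076.64 L ≈ 714100 L.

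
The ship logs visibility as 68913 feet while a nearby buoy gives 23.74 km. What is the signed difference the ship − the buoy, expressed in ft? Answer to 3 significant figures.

-8970 ft

the buoy: 23.74 km = 77887.14 ft.
Difference: 68913.00 − 77887.14 = -8970 ft.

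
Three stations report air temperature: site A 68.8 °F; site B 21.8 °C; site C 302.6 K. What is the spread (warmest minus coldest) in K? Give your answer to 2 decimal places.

9.01 K

site A: 68.8 °F = 20.444 °C.
site C: 302.6 K = 29.450 °C.
Spread: 29.450 − 20.444 = 9.006 °C.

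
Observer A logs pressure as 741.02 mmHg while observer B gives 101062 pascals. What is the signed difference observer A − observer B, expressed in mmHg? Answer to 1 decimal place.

observer B: 101062 Pa = 758.027 mmHg.
Difference: 741.020 − 758.027 = -17.0 mmHg.

-17.0 mmHg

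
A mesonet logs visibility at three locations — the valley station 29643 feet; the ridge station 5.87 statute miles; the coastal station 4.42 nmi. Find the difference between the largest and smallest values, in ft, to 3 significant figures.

the ridge station: 5.87 SM = 30993.60 ft.
the coastal station: 4.42 nmi = 26856.43 ft.
Spread: 30993.60 − 26856.43 = 4140 ft.

4140 ft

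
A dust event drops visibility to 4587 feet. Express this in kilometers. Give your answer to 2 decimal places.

1 ft = 0.0003048 km, so 4587 × 0.0003048 = 1.40 km.

1.40 km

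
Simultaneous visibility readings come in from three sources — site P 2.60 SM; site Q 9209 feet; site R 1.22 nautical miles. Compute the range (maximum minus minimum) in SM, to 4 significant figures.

site Q: 9209 ft = 1.74413 SM.
site R: 1.22 nmi = 1.40395 SM.
Spread: 2.60000 − 1.40395 = 1.196 SM.

1.196 SM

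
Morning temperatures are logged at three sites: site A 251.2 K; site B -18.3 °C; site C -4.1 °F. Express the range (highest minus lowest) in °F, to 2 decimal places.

6.57 °F

site A: 251.2 K = -21.950 °C.
site C: -4.1 °F = -20.056 °C.
Spread: (-18.300) − (-21.950) = 3.650 °C = 6.57 °F.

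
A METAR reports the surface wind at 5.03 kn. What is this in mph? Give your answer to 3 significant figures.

5.79 mph

1 kt = 1.15078 mph, so 5.03 × 1.15078 = 5.79 mph.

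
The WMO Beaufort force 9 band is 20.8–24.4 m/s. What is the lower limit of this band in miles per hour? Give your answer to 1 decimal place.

46.5 mph

20.8–24.4 m/s × 2.237 = 46.5–54.6 mph.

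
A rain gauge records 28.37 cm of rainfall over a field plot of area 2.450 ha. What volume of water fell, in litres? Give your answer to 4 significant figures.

Depth: 28.37 cm × 10 = 283.7 mm.
Area: 2.450 ha = 24500 m².
1 mm over 1 m² is 1 L, so volume = 283.7 × 24500 = 6950650 L ≈ 6951000 L.

6951000 litres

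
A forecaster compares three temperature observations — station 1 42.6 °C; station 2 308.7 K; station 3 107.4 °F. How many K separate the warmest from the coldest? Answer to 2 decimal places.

7.05 K

station 2: 308.7 K = 35.550 °C.
station 3: 107.4 °F = 41.889 °C.
Spread: 42.600 − 35.550 = 7.050 °C.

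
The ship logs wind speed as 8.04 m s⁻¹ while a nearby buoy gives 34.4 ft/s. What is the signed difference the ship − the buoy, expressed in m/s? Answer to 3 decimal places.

-2.445 m/s

the buoy: 34.4 ft/s = 10.48512 m/s.
Difference: 8.04000 − 10.48512 = -2.445 m/s.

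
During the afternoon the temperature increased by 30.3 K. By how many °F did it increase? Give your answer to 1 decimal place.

54.5 °F

For a temperature change the 32° offset cancels: Δ°F = 30.3 × 1.8 = 54.5 °F.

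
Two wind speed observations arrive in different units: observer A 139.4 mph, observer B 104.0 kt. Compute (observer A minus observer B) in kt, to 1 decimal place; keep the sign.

observer A: 139.4 mph = 121.135 kt.
Difference: 121.135 − 104.000 = 17.1 kt.

17.1 kt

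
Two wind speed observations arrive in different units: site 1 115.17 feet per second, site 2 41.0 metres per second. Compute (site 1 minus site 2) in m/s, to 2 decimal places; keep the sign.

-5.90 m/s

site 1: 115.17 ft/s = 35.1038 m/s.
Difference: 35.1038 − 41.0000 = -5.90 m/s.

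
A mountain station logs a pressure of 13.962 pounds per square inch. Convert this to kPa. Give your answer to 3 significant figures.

1 psi = 6.89476 kPa, so 13.962 × 6.89476 = 96.3 kPa.

96.3 kPa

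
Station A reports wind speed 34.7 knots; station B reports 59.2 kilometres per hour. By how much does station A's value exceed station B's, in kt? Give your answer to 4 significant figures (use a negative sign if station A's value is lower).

2.735 kt

station B: 59.2 km/h = 31.96544 kt.
Difference: 34.70000 − 31.96544 = 2.735 kt.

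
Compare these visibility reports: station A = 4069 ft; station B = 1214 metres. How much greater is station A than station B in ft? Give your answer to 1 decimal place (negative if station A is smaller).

station B: 1214 m = 3982.940 ft.
Difference: 4069.000 − 3982.940 = 86.1 ft.

86.1 ft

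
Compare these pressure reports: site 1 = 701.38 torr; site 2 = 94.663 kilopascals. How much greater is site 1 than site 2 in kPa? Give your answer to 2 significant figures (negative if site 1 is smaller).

site 1: 701.38 mmHg = 93.510 kPa.
Difference: 93.510 − 94.663 = -1.2 kPa.

-1.2 kPa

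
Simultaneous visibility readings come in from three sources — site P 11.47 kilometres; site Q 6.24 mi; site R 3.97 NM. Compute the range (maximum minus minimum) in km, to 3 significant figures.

site Q: 6.24 SM = 10.0423 km.
site R: 3.97 nmi = 7.3524 km.
Spread: 11.4700 − 7.3524 = 4.12 km.

4.12 km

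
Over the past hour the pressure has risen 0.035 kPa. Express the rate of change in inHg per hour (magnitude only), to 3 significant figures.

0.0103 inHg per hour

0.035 kPa / 1 h × 0.2953 inHg/kPa = 0.0103 inHg/h.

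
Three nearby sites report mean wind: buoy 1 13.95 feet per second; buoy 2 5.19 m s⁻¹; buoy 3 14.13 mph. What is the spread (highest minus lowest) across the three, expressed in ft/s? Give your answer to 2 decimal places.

6.77 ft/s

buoy 2: 5.19 m/s = 17.0276 ft/s.
buoy 3: 14.13 mph = 20.7240 ft/s.
Spread: 20.7240 − 13.9500 = 6.77 ft/s.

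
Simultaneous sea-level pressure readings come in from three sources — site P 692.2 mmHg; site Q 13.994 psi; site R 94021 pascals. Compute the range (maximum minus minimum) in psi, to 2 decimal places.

0.61 psi

site P: 692.2 mmHg = 13.3849 psi.
site R: 94021 Pa = 13.6366 psi.
Spread: 13.9940 − 13.3849 = 0.61 psi.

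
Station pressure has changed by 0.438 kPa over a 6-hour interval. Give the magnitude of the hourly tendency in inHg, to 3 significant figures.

0.0216 inHg per hour

0.438 kPa / 6 h × 0.2953 inHg/kPa = 0.0216 inHg/h.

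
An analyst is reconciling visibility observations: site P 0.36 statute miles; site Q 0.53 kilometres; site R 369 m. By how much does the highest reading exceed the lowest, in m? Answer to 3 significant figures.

210 m

site P: 0.36 SM = 579.36 m.
site Q: 0.53 km = 530.00 m.
Spread: 579.36 − 369.00 = 210 m.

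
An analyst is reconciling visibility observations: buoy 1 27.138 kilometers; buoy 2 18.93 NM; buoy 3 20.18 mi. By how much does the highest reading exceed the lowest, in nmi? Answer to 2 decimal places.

4.28 nmi

buoy 1: 27.138 km = 14.6533 nmi.
buoy 3: 20.18 SM = 17.5359 nmi.
Spread: 18.9300 − 14.6533 = 4.28 nmi.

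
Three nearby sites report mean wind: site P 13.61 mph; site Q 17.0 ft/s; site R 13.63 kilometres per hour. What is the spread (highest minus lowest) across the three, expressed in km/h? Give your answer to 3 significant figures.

site P: 13.61 mph = 21.9032 km/h.
site Q: 17.0 ft/s = 18.6538 km/h.
Spread: 21.9032 − 13.6300 = 8.27 km/h.

8.27 km/h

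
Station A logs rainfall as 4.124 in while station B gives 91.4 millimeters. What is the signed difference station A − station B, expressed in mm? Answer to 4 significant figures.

station A: 4.124 in = 104.7496 mm.
Difference: 104.7496 − 91.4000 = 13.35 mm.

13.35 mm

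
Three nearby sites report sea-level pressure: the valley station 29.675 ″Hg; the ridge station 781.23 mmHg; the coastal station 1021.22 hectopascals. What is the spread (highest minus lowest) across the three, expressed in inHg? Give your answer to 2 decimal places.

the ridge station: 781.23 mmHg = 30.7571 inHg.
the coastal station: 1021.22 hPa = 30.1566 inHg.
Spread: 30.7571 − 29.6750 = 1.08 inHg.

1.08 inHg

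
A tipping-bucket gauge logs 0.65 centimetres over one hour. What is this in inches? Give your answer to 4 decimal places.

0.2559 in

1 cm = 0.393701 in, so 0.65 × 0.393701 = 0.2559 in.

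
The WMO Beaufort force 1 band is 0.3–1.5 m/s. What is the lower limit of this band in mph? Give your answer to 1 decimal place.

0.7 mph

0.3–1.5 m/s × 2.237 = 0.7–3.4 mph.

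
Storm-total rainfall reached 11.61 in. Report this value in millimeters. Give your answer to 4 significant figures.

1 in = 25.4 mm, so 11.61 × 25.4 = 294.9 mm.

294.9 mm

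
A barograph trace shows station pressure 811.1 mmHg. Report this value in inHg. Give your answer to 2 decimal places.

1 mmHg = 0.0393701 inHg, so 811.1 × 0.0393701 = 31.93 inHg.

31.93 inHg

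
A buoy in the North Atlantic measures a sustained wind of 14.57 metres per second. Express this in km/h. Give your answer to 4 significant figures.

52.45 km/h

1 m/s = 3.6 km/h, so 14.57 × 3.6 = 52.45 km/h.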